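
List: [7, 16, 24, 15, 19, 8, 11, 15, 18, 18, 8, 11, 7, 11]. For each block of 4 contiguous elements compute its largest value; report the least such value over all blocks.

11

[7, 16, 24, 15] → max 24
[16, 24, 15, 19] → max 24
[24, 15, 19, 8] → max 24
[15, 19, 8, 11] → max 19
[19, 8, 11, 15] → max 19
[8, 11, 15, 18] → max 18
[11, 15, 18, 18] → max 18
[15, 18, 18, 8] → max 18
[18, 18, 8, 11] → max 18
[18, 8, 11, 7] → max 18
[8, 11, 7, 11] → max 11
Least of these is 11.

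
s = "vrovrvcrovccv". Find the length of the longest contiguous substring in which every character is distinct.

[v] len 1
[v, r] len 2
[v, r, o] len 3
[r, o, v] len 3
[o, v, r] len 3
[r, v] len 2
[r, v, c] len 3
[v, c, r] len 3
[v, c, r, o] len 4
[c, r, o, v] len 4
[r, o, v, c] len 4
[c] len 1
[c, v] len 2
Longest all-distinct length: 4.

4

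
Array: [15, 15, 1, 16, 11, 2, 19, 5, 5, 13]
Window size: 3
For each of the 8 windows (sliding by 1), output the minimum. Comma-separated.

Sliding a size-3 window across the 10 values:
(15, 15, 1) → min 1
(15, 1, 16) → min 1
(1, 16, 11) → min 1
(16, 11, 2) → min 2
(11, 2, 19) → min 2
(2, 19, 5) → min 2
(19, 5, 5) → min 5
(5, 5, 13) → min 5

1, 1, 1, 2, 2, 2, 5, 5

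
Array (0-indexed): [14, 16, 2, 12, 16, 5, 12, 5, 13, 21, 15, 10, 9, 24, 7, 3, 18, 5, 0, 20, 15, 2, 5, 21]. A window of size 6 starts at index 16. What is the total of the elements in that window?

60

Elements at indices 16..21: 18, 5, 0, 20, 15, 2
sum(18, 5, 0, 20, 15, 2) = 60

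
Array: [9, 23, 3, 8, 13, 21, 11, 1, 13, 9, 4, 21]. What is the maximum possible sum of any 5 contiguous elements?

68

(9, 23, 3, 8, 13) → sum 56
(23, 3, 8, 13, 21) → sum 68
(3, 8, 13, 21, 11) → sum 56
(8, 13, 21, 11, 1) → sum 54
(13, 21, 11, 1, 13) → sum 59
(21, 11, 1, 13, 9) → sum 55
(11, 1, 13, 9, 4) → sum 38
(1, 13, 9, 4, 21) → sum 48
Maximum of these is 68.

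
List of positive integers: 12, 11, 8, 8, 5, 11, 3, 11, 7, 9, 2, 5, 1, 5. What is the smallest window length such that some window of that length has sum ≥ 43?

add 12: running sum 12 < 43
add 11: running sum 23 < 43
add 8: running sum 31 < 43
add 8: running sum 39 < 43
add 5: shortest ending here [12, 11, 8, 8, 5] sum 44, len 5
add 11: shortest ending here [11, 8, 8, 5, 11] sum 43, len 5
add 3: shortest ending here [11, 8, 8, 5, 11, 3] sum 46, len 6
add 11: shortest ending here [8, 8, 5, 11, 3, 11] sum 46, len 6
add 7: shortest ending here [8, 5, 11, 3, 11, 7] sum 45, len 6
add 9: shortest ending here [5, 11, 3, 11, 7, 9] sum 46, len 6
add 2: shortest ending here [11, 3, 11, 7, 9, 2] sum 43, len 6
add 5: shortest ending here [11, 3, 11, 7, 9, 2, 5] sum 48, len 7
add 1: shortest ending here [11, 3, 11, 7, 9, 2, 5, 1] sum 49, len 8
add 5: shortest ending here [3, 11, 7, 9, 2, 5, 1, 5] sum 43, len 8
Shortest qualifying length: 5.

5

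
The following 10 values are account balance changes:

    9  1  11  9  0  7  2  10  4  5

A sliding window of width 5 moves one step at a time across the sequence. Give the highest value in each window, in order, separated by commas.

11, 11, 11, 10, 10, 10

Sliding a size-5 window across the 10 values:
9 1 11 9 0 → max 11
1 11 9 0 7 → max 11
11 9 0 7 2 → max 11
9 0 7 2 10 → max 10
0 7 2 10 4 → max 10
7 2 10 4 5 → max 10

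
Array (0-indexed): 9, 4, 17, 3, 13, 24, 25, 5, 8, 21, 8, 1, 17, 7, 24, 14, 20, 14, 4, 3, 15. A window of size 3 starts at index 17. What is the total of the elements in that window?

Elements at indices 17..19: 14, 4, 3
sum(14, 4, 3) = 21

21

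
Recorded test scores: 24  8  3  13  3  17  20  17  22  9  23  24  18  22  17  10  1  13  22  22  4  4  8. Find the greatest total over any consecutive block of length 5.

(24, 8, 3, 13, 3) → sum 51
(8, 3, 13, 3, 17) → sum 44
(3, 13, 3, 17, 20) → sum 56
(13, 3, 17, 20, 17) → sum 70
(3, 17, 20, 17, 22) → sum 79
(17, 20, 17, 22, 9) → sum 85
(20, 17, 22, 9, 23) → sum 91
(17, 22, 9, 23, 24) → sum 95
(22, 9, 23, 24, 18) → sum 96
(9, 23, 24, 18, 22) → sum 96
(23, 24, 18, 22, 17) → sum 104
(24, 18, 22, 17, 10) → sum 91
(18, 22, 17, 10, 1) → sum 68
(22, 17, 10, 1, 13) → sum 63
(17, 10, 1, 13, 22) → sum 63
(10, 1, 13, 22, 22) → sum 68
(1, 13, 22, 22, 4) → sum 62
(13, 22, 22, 4, 4) → sum 65
(22, 22, 4, 4, 8) → sum 60
Greatest of these is 104.

104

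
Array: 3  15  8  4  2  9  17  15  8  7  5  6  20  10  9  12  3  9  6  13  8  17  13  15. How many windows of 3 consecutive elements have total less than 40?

19

(3, 15, 8) → sum 26  < 40 ✓
(15, 8, 4) → sum 27  < 40 ✓
(8, 4, 2) → sum 14  < 40 ✓
(4, 2, 9) → sum 15  < 40 ✓
(2, 9, 17) → sum 28  < 40 ✓
(9, 17, 15) → sum 41
(17, 15, 8) → sum 40
(15, 8, 7) → sum 30  < 40 ✓
(8, 7, 5) → sum 20  < 40 ✓
(7, 5, 6) → sum 18  < 40 ✓
(5, 6, 20) → sum 31  < 40 ✓
(6, 20, 10) → sum 36  < 40 ✓
(20, 10, 9) → sum 39  < 40 ✓
(10, 9, 12) → sum 31  < 40 ✓
(9, 12, 3) → sum 24  < 40 ✓
(12, 3, 9) → sum 24  < 40 ✓
(3, 9, 6) → sum 18  < 40 ✓
(9, 6, 13) → sum 28  < 40 ✓
(6, 13, 8) → sum 27  < 40 ✓
(13, 8, 17) → sum 38  < 40 ✓
(8, 17, 13) → sum 38  < 40 ✓
(17, 13, 15) → sum 45
19 windows satisfy the condition.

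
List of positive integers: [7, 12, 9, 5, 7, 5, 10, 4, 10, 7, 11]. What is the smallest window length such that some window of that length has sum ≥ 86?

Extend right; whenever the sum reaches 86, record the length and shrink from the left:
add 7: running sum 7 < 86
add 12: running sum 19 < 86
add 9: running sum 28 < 86
add 5: running sum 33 < 86
add 7: running sum 40 < 86
add 5: running sum 45 < 86
add 10: running sum 55 < 86
add 4: running sum 59 < 86
add 10: running sum 69 < 86
add 7: running sum 76 < 86
end 10: [7, 12, 9, 5, 7, 5, 10, 4, 10, 7, 11] sum 87, len 11
Shortest qualifying length: 11.

11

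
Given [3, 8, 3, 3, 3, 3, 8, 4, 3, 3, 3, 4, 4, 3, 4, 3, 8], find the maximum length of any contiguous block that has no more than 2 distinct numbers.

9

add 3: window [3] (1 distinct), len 1
add 8: window [3, 8] (2 distinct), len 2
add 3: window [3, 8, 3] (2 distinct), len 3
add 3: window [3, 8, 3, 3] (2 distinct), len 4
add 3: window [3, 8, 3, 3, 3] (2 distinct), len 5
add 3: window [3, 8, 3, 3, 3, 3] (2 distinct), len 6
add 8: window [3, 8, 3, 3, 3, 3, 8] (2 distinct), len 7
add 4: window [8, 4] (2 distinct), len 2
add 3: window [4, 3] (2 distinct), len 2
add 3: window [4, 3, 3] (2 distinct), len 3
add 3: window [4, 3, 3, 3] (2 distinct), len 4
add 4: window [4, 3, 3, 3, 4] (2 distinct), len 5
add 4: window [4, 3, 3, 3, 4, 4] (2 distinct), len 6
add 3: window [4, 3, 3, 3, 4, 4, 3] (2 distinct), len 7
add 4: window [4, 3, 3, 3, 4, 4, 3, 4] (2 distinct), len 8
add 3: window [4, 3, 3, 3, 4, 4, 3, 4, 3] (2 distinct), len 9
add 8: window [3, 8] (2 distinct), len 2
Longest length with ≤2 distinct: 9.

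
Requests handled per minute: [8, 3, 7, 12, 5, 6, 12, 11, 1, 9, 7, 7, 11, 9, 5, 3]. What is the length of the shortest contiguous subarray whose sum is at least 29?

add 8: running sum 8 < 29
add 3: running sum 11 < 29
add 7: running sum 18 < 29
end 3: [8, 3, 7, 12] sum 30, len 4
end 4: [8, 3, 7, 12, 5] sum 35, len 5
end 5: [7, 12, 5, 6] sum 30, len 4
end 6: [12, 5, 6, 12] sum 35, len 4
end 7: [6, 12, 11] sum 29, len 3
end 8: [6, 12, 11, 1] sum 30, len 4
end 9: [12, 11, 1, 9] sum 33, len 4
end 10: [12, 11, 1, 9, 7] sum 40, len 5
end 11: [11, 1, 9, 7, 7] sum 35, len 5
end 12: [9, 7, 7, 11] sum 34, len 4
end 13: [7, 7, 11, 9] sum 34, len 4
end 14: [7, 11, 9, 5] sum 32, len 4
end 15: [7, 11, 9, 5, 3] sum 35, len 5
Shortest qualifying length: 3.

3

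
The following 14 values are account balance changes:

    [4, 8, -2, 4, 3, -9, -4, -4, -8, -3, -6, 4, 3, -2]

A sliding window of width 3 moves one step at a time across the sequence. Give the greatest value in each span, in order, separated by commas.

8, 8, 4, 4, 3, -4, -4, -3, -3, 4, 4, 4

4 8 -2 → max 8
8 -2 4 → max 8
-2 4 3 → max 4
4 3 -9 → max 4
3 -9 -4 → max 3
-9 -4 -4 → max -4
-4 -4 -8 → max -4
-4 -8 -3 → max -3
-8 -3 -6 → max -3
-3 -6 4 → max 4
-6 4 3 → max 4
4 3 -2 → max 4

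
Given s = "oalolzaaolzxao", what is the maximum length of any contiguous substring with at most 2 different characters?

add o: window [o] (1 distinct), len 1
add a: window [o, a] (2 distinct), len 2
add l: window [a, l] (2 distinct), len 2
add o: window [l, o] (2 distinct), len 2
add l: window [l, o, l] (2 distinct), len 3
add z: window [l, z] (2 distinct), len 2
add a: window [z, a] (2 distinct), len 2
add a: window [z, a, a] (2 distinct), len 3
add o: window [a, a, o] (2 distinct), len 3
add l: window [o, l] (2 distinct), len 2
add z: window [l, z] (2 distinct), len 2
add x: window [z, x] (2 distinct), len 2
add a: window [x, a] (2 distinct), len 2
add o: window [a, o] (2 distinct), len 2
Longest length with ≤2 distinct: 3.

3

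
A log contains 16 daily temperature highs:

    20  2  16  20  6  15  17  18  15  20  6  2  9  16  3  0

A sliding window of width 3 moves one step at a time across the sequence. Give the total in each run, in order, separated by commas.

38, 38, 42, 41, 38, 50, 50, 53, 41, 28, 17, 27, 28, 19

Sliding a size-3 window across the 16 values:
20 2 16 → sum 38
2 16 20 → sum 38
16 20 6 → sum 42
20 6 15 → sum 41
6 15 17 → sum 38
15 17 18 → sum 50
17 18 15 → sum 50
18 15 20 → sum 53
15 20 6 → sum 41
20 6 2 → sum 28
6 2 9 → sum 17
2 9 16 → sum 27
9 16 3 → sum 28
16 3 0 → sum 19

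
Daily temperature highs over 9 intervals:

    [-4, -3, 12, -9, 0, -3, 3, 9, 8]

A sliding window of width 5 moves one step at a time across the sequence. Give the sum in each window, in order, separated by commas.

-4, -3, 3, 0, 17

Sliding a size-5 window across the 9 values:
(-4, -3, 12, -9, 0) → sum -4
(-3, 12, -9, 0, -3) → sum -3
(12, -9, 0, -3, 3) → sum 3
(-9, 0, -3, 3, 9) → sum 0
(0, -3, 3, 9, 8) → sum 17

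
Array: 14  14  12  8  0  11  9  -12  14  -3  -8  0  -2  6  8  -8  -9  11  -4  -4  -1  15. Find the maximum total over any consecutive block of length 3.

(14, 14, 12) → sum 40
(14, 12, 8) → sum 34
(12, 8, 0) → sum 20
(8, 0, 11) → sum 19
(0, 11, 9) → sum 20
(11, 9, -12) → sum 8
(9, -12, 14) → sum 11
(-12, 14, -3) → sum -1
(14, -3, -8) → sum 3
(-3, -8, 0) → sum -11
(-8, 0, -2) → sum -10
(0, -2, 6) → sum 4
(-2, 6, 8) → sum 12
(6, 8, -8) → sum 6
(8, -8, -9) → sum -9
(-8, -9, 11) → sum -6
(-9, 11, -4) → sum -2
(11, -4, -4) → sum 3
(-4, -4, -1) → sum -9
(-4, -1, 15) → sum 10
Maximum of these is 40.

40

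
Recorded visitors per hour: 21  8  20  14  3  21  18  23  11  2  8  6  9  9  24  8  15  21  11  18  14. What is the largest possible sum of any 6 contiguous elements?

99

21 8 20 14 3 21 → sum 87
8 20 14 3 21 18 → sum 84
20 14 3 21 18 23 → sum 99
14 3 21 18 23 11 → sum 90
3 21 18 23 11 2 → sum 78
21 18 23 11 2 8 → sum 83
18 23 11 2 8 6 → sum 68
23 11 2 8 6 9 → sum 59
11 2 8 6 9 9 → sum 45
2 8 6 9 9 24 → sum 58
8 6 9 9 24 8 → sum 64
6 9 9 24 8 15 → sum 71
9 9 24 8 15 21 → sum 86
9 24 8 15 21 11 → sum 88
24 8 15 21 11 18 → sum 97
8 15 21 11 18 14 → sum 87
Largest of these is 99.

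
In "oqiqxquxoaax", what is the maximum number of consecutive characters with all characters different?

[o] len 1
[o, q] len 2
[o, q, i] len 3
[i, q] len 2
[i, q, x] len 3
[x, q] len 2
[x, q, u] len 3
[q, u, x] len 3
[q, u, x, o] len 4
[q, u, x, o, a] len 5
[a] len 1
[a, x] len 2
Longest all-distinct length: 5.

5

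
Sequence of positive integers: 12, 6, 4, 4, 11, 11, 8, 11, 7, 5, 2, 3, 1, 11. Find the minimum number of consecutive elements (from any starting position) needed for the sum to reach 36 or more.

4

add 12: running sum 12 < 36
add 6: running sum 18 < 36
add 4: running sum 22 < 36
add 4: running sum 26 < 36
end 4: [12, 6, 4, 4, 11] sum 37, len 5
end 5: [6, 4, 4, 11, 11] sum 36, len 5
end 6: [4, 4, 11, 11, 8] sum 38, len 5
end 7: [11, 11, 8, 11] sum 41, len 4
end 8: [11, 8, 11, 7] sum 37, len 4
end 9: [11, 8, 11, 7, 5] sum 42, len 5
end 10: [11, 8, 11, 7, 5, 2] sum 44, len 6
end 11: [8, 11, 7, 5, 2, 3] sum 36, len 6
end 12: [8, 11, 7, 5, 2, 3, 1] sum 37, len 7
end 13: [11, 7, 5, 2, 3, 1, 11] sum 40, len 7
Shortest qualifying length: 4.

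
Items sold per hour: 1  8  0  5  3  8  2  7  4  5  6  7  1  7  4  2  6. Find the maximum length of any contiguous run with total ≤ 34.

8

add 1: [1] sum 1, len 1
add 8: [1, 8] sum 9, len 2
add 0: [1, 8, 0] sum 9, len 3
add 5: [1, 8, 0, 5] sum 14, len 4
add 3: [1, 8, 0, 5, 3] sum 17, len 5
add 8: [1, 8, 0, 5, 3, 8] sum 25, len 6
add 2: [1, 8, 0, 5, 3, 8, 2] sum 27, len 7
add 7: [1, 8, 0, 5, 3, 8, 2, 7] sum 34, len 8
add 4: [0, 5, 3, 8, 2, 7, 4] sum 29, len 7
add 5: [0, 5, 3, 8, 2, 7, 4, 5] sum 34, len 8
add 6: [8, 2, 7, 4, 5, 6] sum 32, len 6
add 7: [2, 7, 4, 5, 6, 7] sum 31, len 6
add 1: [2, 7, 4, 5, 6, 7, 1] sum 32, len 7
add 7: [4, 5, 6, 7, 1, 7] sum 30, len 6
add 4: [4, 5, 6, 7, 1, 7, 4] sum 34, len 7
add 2: [5, 6, 7, 1, 7, 4, 2] sum 32, len 7
add 6: [6, 7, 1, 7, 4, 2, 6] sum 33, len 7
Longest length seen: 8.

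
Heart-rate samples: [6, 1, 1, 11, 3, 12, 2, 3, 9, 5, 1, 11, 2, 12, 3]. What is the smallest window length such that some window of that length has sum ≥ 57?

9

add 6: running sum 6 < 57
add 1: running sum 7 < 57
add 1: running sum 8 < 57
add 11: running sum 19 < 57
add 3: running sum 22 < 57
add 12: running sum 34 < 57
add 2: running sum 36 < 57
add 3: running sum 39 < 57
add 9: running sum 48 < 57
add 5: running sum 53 < 57
add 1: running sum 54 < 57
end 11: [11, 3, 12, 2, 3, 9, 5, 1, 11] sum 57, len 9
end 12: [11, 3, 12, 2, 3, 9, 5, 1, 11, 2] sum 59, len 10
end 13: [12, 2, 3, 9, 5, 1, 11, 2, 12] sum 57, len 9
end 14: [12, 2, 3, 9, 5, 1, 11, 2, 12, 3] sum 60, len 10
Shortest qualifying length: 9.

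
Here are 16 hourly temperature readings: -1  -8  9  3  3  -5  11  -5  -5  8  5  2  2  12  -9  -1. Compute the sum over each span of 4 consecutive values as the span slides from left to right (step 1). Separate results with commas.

3, 7, 10, 12, 4, -4, 9, 3, 10, 17, 21, 7, 4

-1 -8 9 3 → sum 3
-8 9 3 3 → sum 7
9 3 3 -5 → sum 10
3 3 -5 11 → sum 12
3 -5 11 -5 → sum 4
-5 11 -5 -5 → sum -4
11 -5 -5 8 → sum 9
-5 -5 8 5 → sum 3
-5 8 5 2 → sum 10
8 5 2 2 → sum 17
5 2 2 12 → sum 21
2 2 12 -9 → sum 7
2 12 -9 -1 → sum 4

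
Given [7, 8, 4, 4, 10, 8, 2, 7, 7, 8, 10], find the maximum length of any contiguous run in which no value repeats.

5

[7] len 1
[7, 8] len 2
[7, 8, 4] len 3
[4] len 1
[4, 10] len 2
[4, 10, 8] len 3
[4, 10, 8, 2] len 4
[4, 10, 8, 2, 7] len 5
[7] len 1
[7, 8] len 2
[7, 8, 10] len 3
Longest all-distinct length: 5.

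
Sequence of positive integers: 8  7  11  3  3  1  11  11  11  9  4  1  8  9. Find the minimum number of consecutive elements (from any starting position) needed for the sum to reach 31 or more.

3

Extend right; whenever the sum reaches 31, record the length and shrink from the left:
add 8: running sum 8 < 31
add 7: running sum 15 < 31
add 11: running sum 26 < 31
add 3: running sum 29 < 31
end 4: [8, 7, 11, 3, 3] sum 32, len 5
end 5: [8, 7, 11, 3, 3, 1] sum 33, len 6
end 6: [7, 11, 3, 3, 1, 11] sum 36, len 6
end 7: [11, 3, 3, 1, 11, 11] sum 40, len 6
end 8: [11, 11, 11] sum 33, len 3
end 9: [11, 11, 9] sum 31, len 3
end 10: [11, 11, 9, 4] sum 35, len 4
end 11: [11, 11, 9, 4, 1] sum 36, len 5
end 12: [11, 9, 4, 1, 8] sum 33, len 5
end 13: [9, 4, 1, 8, 9] sum 31, len 5
Shortest qualifying length: 3.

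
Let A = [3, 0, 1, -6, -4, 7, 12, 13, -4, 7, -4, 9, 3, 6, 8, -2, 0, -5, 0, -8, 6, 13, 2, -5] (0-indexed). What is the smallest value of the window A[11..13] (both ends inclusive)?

Elements at indices 11..13: 9, 3, 6
min(9, 3, 6) = 3

3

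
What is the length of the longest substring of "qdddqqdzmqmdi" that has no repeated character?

add q: [q] len 1
add d: [q, d] len 2
add d (repeat d, move left end past it): [d] len 1
add d (repeat d, move left end past it): [d] len 1
add q: [d, q] len 2
add q (repeat q, move left end past it): [q] len 1
add d: [q, d] len 2
add z: [q, d, z] len 3
add m: [q, d, z, m] len 4
add q (repeat q, move left end past it): [d, z, m, q] len 4
add m (repeat m, move left end past it): [q, m] len 2
add d: [q, m, d] len 3
add i: [q, m, d, i] len 4
Longest all-distinct length: 4.

4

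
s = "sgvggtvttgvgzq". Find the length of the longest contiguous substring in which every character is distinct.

4

[s] len 1
[s, g] len 2
[s, g, v] len 3
[v, g] len 2
[g] len 1
[g, t] len 2
[g, t, v] len 3
[v, t] len 2
[t] len 1
[t, g] len 2
[t, g, v] len 3
[v, g] len 2
[v, g, z] len 3
[v, g, z, q] len 4
Longest all-distinct length: 4.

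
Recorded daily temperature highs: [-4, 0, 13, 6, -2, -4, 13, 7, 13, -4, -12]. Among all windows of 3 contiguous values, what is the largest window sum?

(-4, 0, 13) → sum 9
(0, 13, 6) → sum 19
(13, 6, -2) → sum 17
(6, -2, -4) → sum 0
(-2, -4, 13) → sum 7
(-4, 13, 7) → sum 16
(13, 7, 13) → sum 33
(7, 13, -4) → sum 16
(13, -4, -12) → sum -3
Largest of these is 33.

33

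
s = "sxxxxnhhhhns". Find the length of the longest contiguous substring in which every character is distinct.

[s] len 1
[s, x] len 2
[x] len 1
[x] len 1
[x] len 1
[x, n] len 2
[x, n, h] len 3
[h] len 1
[h] len 1
[h] len 1
[h, n] len 2
[h, n, s] len 3
Longest all-distinct length: 3.

3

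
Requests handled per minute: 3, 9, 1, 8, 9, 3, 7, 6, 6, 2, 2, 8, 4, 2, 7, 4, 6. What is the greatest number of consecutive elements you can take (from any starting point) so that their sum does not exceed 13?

3

→ 3: sum 3, len 1
→ 9: sum 12, len 2
→ 1: sum 13, len 3
→ 8 (dropped 3, 9): sum 9, len 2
→ 9 (dropped 1, 8): sum 9, len 1
→ 3: sum 12, len 2
→ 7 (dropped 9): sum 10, len 2
→ 6 (dropped 3): sum 13, len 2
→ 6 (dropped 7): sum 12, len 2
→ 2 (dropped 6): sum 8, len 2
→ 2: sum 10, len 3
→ 8 (dropped 6): sum 12, len 3
→ 4 (dropped 2, 2): sum 12, len 2
→ 2 (dropped 8): sum 6, len 2
→ 7: sum 13, len 3
→ 4 (dropped 4): sum 13, len 3
→ 6 (dropped 2, 7): sum 10, len 2
Longest length seen: 3.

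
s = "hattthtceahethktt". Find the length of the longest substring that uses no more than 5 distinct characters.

14

add h: window [h] (1 distinct), len 1
add a: window [h, a] (2 distinct), len 2
add t: window [h, a, t] (3 distinct), len 3
add t: window [h, a, t, t] (3 distinct), len 4
add t: window [h, a, t, t, t] (3 distinct), len 5
add h: window [h, a, t, t, t, h] (3 distinct), len 6
add t: window [h, a, t, t, t, h, t] (3 distinct), len 7
add c: window [h, a, t, t, t, h, t, c] (4 distinct), len 8
add e: window [h, a, t, t, t, h, t, c, e] (5 distinct), len 9
add a: window [h, a, t, t, t, h, t, c, e, a] (5 distinct), len 10
add h: window [h, a, t, t, t, h, t, c, e, a, h] (5 distinct), len 11
add e: window [h, a, t, t, t, h, t, c, e, a, h, e] (5 distinct), len 12
add t: window [h, a, t, t, t, h, t, c, e, a, h, e, t] (5 distinct), len 13
add h: window [h, a, t, t, t, h, t, c, e, a, h, e, t, h] (5 distinct), len 14
add k: window [e, a, h, e, t, h, k] (5 distinct), len 7
add t: window [e, a, h, e, t, h, k, t] (5 distinct), len 8
add t: window [e, a, h, e, t, h, k, t, t] (5 distinct), len 9
Longest length with ≤5 distinct: 14.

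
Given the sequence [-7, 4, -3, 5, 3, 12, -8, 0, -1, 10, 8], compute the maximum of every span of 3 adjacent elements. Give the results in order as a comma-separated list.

4, 5, 5, 12, 12, 12, 0, 10, 10

Sliding a size-3 window across the 11 values:
[-7, 4, -3] → max 4
[4, -3, 5] → max 5
[-3, 5, 3] → max 5
[5, 3, 12] → max 12
[3, 12, -8] → max 12
[12, -8, 0] → max 12
[-8, 0, -1] → max 0
[0, -1, 10] → max 10
[-1, 10, 8] → max 10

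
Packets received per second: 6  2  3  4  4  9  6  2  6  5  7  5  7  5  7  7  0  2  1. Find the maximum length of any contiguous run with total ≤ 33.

Extend to the right; shrink from the left whenever the sum exceeds 33:
add 6: [6] sum 6, len 1
add 2: [6, 2] sum 8, len 2
add 3: [6, 2, 3] sum 11, len 3
add 4: [6, 2, 3, 4] sum 15, len 4
add 4: [6, 2, 3, 4, 4] sum 19, len 5
add 9: [6, 2, 3, 4, 4, 9] sum 28, len 6
add 6: [2, 3, 4, 4, 9, 6] sum 28, len 6
add 2: [2, 3, 4, 4, 9, 6, 2] sum 30, len 7
add 6: [4, 4, 9, 6, 2, 6] sum 31, len 6
add 5: [4, 9, 6, 2, 6, 5] sum 32, len 6
add 7: [6, 2, 6, 5, 7] sum 26, len 5
add 5: [6, 2, 6, 5, 7, 5] sum 31, len 6
add 7: [2, 6, 5, 7, 5, 7] sum 32, len 6
add 5: [5, 7, 5, 7, 5] sum 29, len 5
add 7: [7, 5, 7, 5, 7] sum 31, len 5
add 7: [5, 7, 5, 7, 7] sum 31, len 5
add 0: [5, 7, 5, 7, 7, 0] sum 31, len 6
add 2: [5, 7, 5, 7, 7, 0, 2] sum 33, len 7
add 1: [7, 5, 7, 7, 0, 2, 1] sum 29, len 7
Longest length seen: 7.

7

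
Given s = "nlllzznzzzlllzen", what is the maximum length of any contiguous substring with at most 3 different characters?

14

[n] 1 distinct, len 1
[n, l] 2 distinct, len 2
[n, l, l] 2 distinct, len 3
[n, l, l, l] 2 distinct, len 4
[n, l, l, l, z] 3 distinct, len 5
[n, l, l, l, z, z] 3 distinct, len 6
[n, l, l, l, z, z, n] 3 distinct, len 7
[n, l, l, l, z, z, n, z] 3 distinct, len 8
[n, l, l, l, z, z, n, z, z] 3 distinct, len 9
[n, l, l, l, z, z, n, z, z, z] 3 distinct, len 10
[n, l, l, l, z, z, n, z, z, z, l] 3 distinct, len 11
[n, l, l, l, z, z, n, z, z, z, l, l] 3 distinct, len 12
[n, l, l, l, z, z, n, z, z, z, l, l, l] 3 distinct, len 13
[n, l, l, l, z, z, n, z, z, z, l, l, l, z] 3 distinct, len 14
[z, z, z, l, l, l, z, e] 3 distinct, len 8
[z, e, n] 3 distinct, len 3
Longest length with ≤3 distinct: 14.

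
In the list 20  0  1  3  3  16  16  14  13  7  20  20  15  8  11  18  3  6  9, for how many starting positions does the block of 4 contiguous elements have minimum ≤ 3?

8

20 0 1 3 → min 0  ≤ 3 ✓
0 1 3 3 → min 0  ≤ 3 ✓
1 3 3 16 → min 1  ≤ 3 ✓
3 3 16 16 → min 3  ≤ 3 ✓
3 16 16 14 → min 3  ≤ 3 ✓
16 16 14 13 → min 13
16 14 13 7 → min 7
14 13 7 20 → min 7
13 7 20 20 → min 7
7 20 20 15 → min 7
20 20 15 8 → min 8
20 15 8 11 → min 8
15 8 11 18 → min 8
8 11 18 3 → min 3  ≤ 3 ✓
11 18 3 6 → min 3  ≤ 3 ✓
18 3 6 9 → min 3  ≤ 3 ✓
8 windows satisfy the condition.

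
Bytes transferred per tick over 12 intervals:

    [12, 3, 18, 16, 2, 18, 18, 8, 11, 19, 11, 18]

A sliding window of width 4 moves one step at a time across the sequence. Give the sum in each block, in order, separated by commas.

Sliding a size-4 window across the 12 values:
(12, 3, 18, 16) → sum 49
(3, 18, 16, 2) → sum 39
(18, 16, 2, 18) → sum 54
(16, 2, 18, 18) → sum 54
(2, 18, 18, 8) → sum 46
(18, 18, 8, 11) → sum 55
(18, 8, 11, 19) → sum 56
(8, 11, 19, 11) → sum 49
(11, 19, 11, 18) → sum 59

49, 39, 54, 54, 46, 55, 56, 49, 59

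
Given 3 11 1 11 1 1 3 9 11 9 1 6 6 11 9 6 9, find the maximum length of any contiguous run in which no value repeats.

4

add 3: [3] len 1
add 11: [3, 11] len 2
add 1: [3, 11, 1] len 3
add 11 (repeat 11, move left end past it): [1, 11] len 2
add 1 (repeat 1, move left end past it): [11, 1] len 2
add 1 (repeat 1, move left end past it): [1] len 1
add 3: [1, 3] len 2
add 9: [1, 3, 9] len 3
add 11: [1, 3, 9, 11] len 4
add 9 (repeat 9, move left end past it): [11, 9] len 2
add 1: [11, 9, 1] len 3
add 6: [11, 9, 1, 6] len 4
add 6 (repeat 6, move left end past it): [6] len 1
add 11: [6, 11] len 2
add 9: [6, 11, 9] len 3
add 6 (repeat 6, move left end past it): [11, 9, 6] len 3
add 9 (repeat 9, move left end past it): [6, 9] len 2
Longest all-distinct length: 4.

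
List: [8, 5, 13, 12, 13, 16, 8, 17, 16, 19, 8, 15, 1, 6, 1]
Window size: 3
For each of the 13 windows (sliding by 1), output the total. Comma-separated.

26, 30, 38, 41, 37, 41, 41, 52, 43, 42, 24, 22, 8

Sliding a size-3 window across the 15 values:
[8, 5, 13] → sum 26
[5, 13, 12] → sum 30
[13, 12, 13] → sum 38
[12, 13, 16] → sum 41
[13, 16, 8] → sum 37
[16, 8, 17] → sum 41
[8, 17, 16] → sum 41
[17, 16, 19] → sum 52
[16, 19, 8] → sum 43
[19, 8, 15] → sum 42
[8, 15, 1] → sum 24
[15, 1, 6] → sum 22
[1, 6, 1] → sum 8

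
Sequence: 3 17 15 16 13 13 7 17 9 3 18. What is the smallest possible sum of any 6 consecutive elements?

62

Window sums for each of the 6 positions:
(3, 17, 15, 16, 13, 13) → sum 77
(17, 15, 16, 13, 13, 7) → sum 81
(15, 16, 13, 13, 7, 17) → sum 81
(16, 13, 13, 7, 17, 9) → sum 75
(13, 13, 7, 17, 9, 3) → sum 62
(13, 7, 17, 9, 3, 18) → sum 67
Smallest of these is 62.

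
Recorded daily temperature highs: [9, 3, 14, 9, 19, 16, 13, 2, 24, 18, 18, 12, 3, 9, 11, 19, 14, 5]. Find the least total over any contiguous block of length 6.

61

[9, 3, 14, 9, 19, 16] → sum 70
[3, 14, 9, 19, 16, 13] → sum 74
[14, 9, 19, 16, 13, 2] → sum 73
[9, 19, 16, 13, 2, 24] → sum 83
[19, 16, 13, 2, 24, 18] → sum 92
[16, 13, 2, 24, 18, 18] → sum 91
[13, 2, 24, 18, 18, 12] → sum 87
[2, 24, 18, 18, 12, 3] → sum 77
[24, 18, 18, 12, 3, 9] → sum 84
[18, 18, 12, 3, 9, 11] → sum 71
[18, 12, 3, 9, 11, 19] → sum 72
[12, 3, 9, 11, 19, 14] → sum 68
[3, 9, 11, 19, 14, 5] → sum 61
Least of these is 61.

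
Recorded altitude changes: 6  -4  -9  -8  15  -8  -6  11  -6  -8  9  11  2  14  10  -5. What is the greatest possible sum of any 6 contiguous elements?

41

Each size-6 window and its sum:
[6, -4, -9, -8, 15, -8] → sum -8
[-4, -9, -8, 15, -8, -6] → sum -20
[-9, -8, 15, -8, -6, 11] → sum -5
[-8, 15, -8, -6, 11, -6] → sum -2
[15, -8, -6, 11, -6, -8] → sum -2
[-8, -6, 11, -6, -8, 9] → sum -8
[-6, 11, -6, -8, 9, 11] → sum 11
[11, -6, -8, 9, 11, 2] → sum 19
[-6, -8, 9, 11, 2, 14] → sum 22
[-8, 9, 11, 2, 14, 10] → sum 38
[9, 11, 2, 14, 10, -5] → sum 41
Greatest of these is 41.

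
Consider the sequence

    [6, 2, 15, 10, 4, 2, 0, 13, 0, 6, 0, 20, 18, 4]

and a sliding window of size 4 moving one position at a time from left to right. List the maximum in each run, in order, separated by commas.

15, 15, 15, 10, 13, 13, 13, 13, 20, 20, 20

(6, 2, 15, 10) → max 15
(2, 15, 10, 4) → max 15
(15, 10, 4, 2) → max 15
(10, 4, 2, 0) → max 10
(4, 2, 0, 13) → max 13
(2, 0, 13, 0) → max 13
(0, 13, 0, 6) → max 13
(13, 0, 6, 0) → max 13
(0, 6, 0, 20) → max 20
(6, 0, 20, 18) → max 20
(0, 20, 18, 4) → max 20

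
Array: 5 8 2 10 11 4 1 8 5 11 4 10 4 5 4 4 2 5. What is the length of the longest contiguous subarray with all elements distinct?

7

[5] len 1
[5, 8] len 2
[5, 8, 2] len 3
[5, 8, 2, 10] len 4
[5, 8, 2, 10, 11] len 5
[5, 8, 2, 10, 11, 4] len 6
[5, 8, 2, 10, 11, 4, 1] len 7
[2, 10, 11, 4, 1, 8] len 6
[2, 10, 11, 4, 1, 8, 5] len 7
[4, 1, 8, 5, 11] len 5
[1, 8, 5, 11, 4] len 5
[1, 8, 5, 11, 4, 10] len 6
[10, 4] len 2
[10, 4, 5] len 3
[5, 4] len 2
[4] len 1
[4, 2] len 2
[4, 2, 5] len 3
Longest all-distinct length: 7.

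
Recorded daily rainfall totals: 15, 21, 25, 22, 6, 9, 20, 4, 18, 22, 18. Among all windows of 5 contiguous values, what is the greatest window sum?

15 21 25 22 6 → sum 89
21 25 22 6 9 → sum 83
25 22 6 9 20 → sum 82
22 6 9 20 4 → sum 61
6 9 20 4 18 → sum 57
9 20 4 18 22 → sum 73
20 4 18 22 18 → sum 82
Greatest of these is 89.

89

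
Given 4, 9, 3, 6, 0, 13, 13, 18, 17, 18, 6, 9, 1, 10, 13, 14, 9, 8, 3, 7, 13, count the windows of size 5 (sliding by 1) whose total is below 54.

12

4 9 3 6 0 → sum 22  < 54 ✓
9 3 6 0 13 → sum 31  < 54 ✓
3 6 0 13 13 → sum 35  < 54 ✓
6 0 13 13 18 → sum 50  < 54 ✓
0 13 13 18 17 → sum 61
13 13 18 17 18 → sum 79
13 18 17 18 6 → sum 72
18 17 18 6 9 → sum 68
17 18 6 9 1 → sum 51  < 54 ✓
18 6 9 1 10 → sum 44  < 54 ✓
6 9 1 10 13 → sum 39  < 54 ✓
9 1 10 13 14 → sum 47  < 54 ✓
1 10 13 14 9 → sum 47  < 54 ✓
10 13 14 9 8 → sum 54
13 14 9 8 3 → sum 47  < 54 ✓
14 9 8 3 7 → sum 41  < 54 ✓
9 8 3 7 13 → sum 40  < 54 ✓
12 windows satisfy the condition.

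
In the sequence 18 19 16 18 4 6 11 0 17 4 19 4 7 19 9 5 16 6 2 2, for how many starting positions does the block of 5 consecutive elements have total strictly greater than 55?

4

18 19 16 18 4 → sum 75  > 55 ✓
19 16 18 4 6 → sum 63  > 55 ✓
16 18 4 6 11 → sum 55
18 4 6 11 0 → sum 39
4 6 11 0 17 → sum 38
6 11 0 17 4 → sum 38
11 0 17 4 19 → sum 51
0 17 4 19 4 → sum 44
17 4 19 4 7 → sum 51
4 19 4 7 19 → sum 53
19 4 7 19 9 → sum 58  > 55 ✓
4 7 19 9 5 → sum 44
7 19 9 5 16 → sum 56  > 55 ✓
19 9 5 16 6 → sum 55
9 5 16 6 2 → sum 38
5 16 6 2 2 → sum 31
4 windows satisfy the condition.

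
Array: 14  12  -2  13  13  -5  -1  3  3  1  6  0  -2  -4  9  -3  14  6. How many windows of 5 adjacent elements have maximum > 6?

9

14 12 -2 13 13 → max 14  > 6 ✓
12 -2 13 13 -5 → max 13  > 6 ✓
-2 13 13 -5 -1 → max 13  > 6 ✓
13 13 -5 -1 3 → max 13  > 6 ✓
13 -5 -1 3 3 → max 13  > 6 ✓
-5 -1 3 3 1 → max 3
-1 3 3 1 6 → max 6
3 3 1 6 0 → max 6
3 1 6 0 -2 → max 6
1 6 0 -2 -4 → max 6
6 0 -2 -4 9 → max 9  > 6 ✓
0 -2 -4 9 -3 → max 9  > 6 ✓
-2 -4 9 -3 14 → max 14  > 6 ✓
-4 9 -3 14 6 → max 14  > 6 ✓
9 windows satisfy the condition.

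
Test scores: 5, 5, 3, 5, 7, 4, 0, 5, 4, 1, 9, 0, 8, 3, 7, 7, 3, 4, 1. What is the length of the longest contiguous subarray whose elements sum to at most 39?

10

→ 5: sum 5, len 1
→ 5: sum 10, len 2
→ 3: sum 13, len 3
→ 5: sum 18, len 4
→ 7: sum 25, len 5
→ 4: sum 29, len 6
→ 0: sum 29, len 7
→ 5: sum 34, len 8
→ 4: sum 38, len 9
→ 1: sum 39, len 10
→ 9 (dropped 5, 5): sum 38, len 9
→ 0: sum 38, len 10
→ 8 (dropped 3, 5): sum 38, len 9
→ 3 (dropped 7): sum 34, len 9
→ 7 (dropped 4): sum 37, len 9
→ 7 (dropped 0, 5): sum 39, len 8
→ 3 (dropped 4): sum 38, len 8
→ 4 (dropped 1, 9): sum 32, len 7
→ 1: sum 33, len 8
Longest length seen: 10.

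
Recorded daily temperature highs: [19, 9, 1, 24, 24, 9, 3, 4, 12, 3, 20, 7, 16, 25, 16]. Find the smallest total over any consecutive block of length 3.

16

Window sums for each of the 13 positions:
[19, 9, 1] → sum 29
[9, 1, 24] → sum 34
[1, 24, 24] → sum 49
[24, 24, 9] → sum 57
[24, 9, 3] → sum 36
[9, 3, 4] → sum 16
[3, 4, 12] → sum 19
[4, 12, 3] → sum 19
[12, 3, 20] → sum 35
[3, 20, 7] → sum 30
[20, 7, 16] → sum 43
[7, 16, 25] → sum 48
[16, 25, 16] → sum 57
Smallest of these is 16.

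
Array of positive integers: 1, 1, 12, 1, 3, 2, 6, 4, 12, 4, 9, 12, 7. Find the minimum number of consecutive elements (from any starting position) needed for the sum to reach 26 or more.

3

add 1: running sum 1 < 26
add 1: running sum 2 < 26
add 12: running sum 14 < 26
add 1: running sum 15 < 26
add 3: running sum 18 < 26
add 2: running sum 20 < 26
end 6: [1, 1, 12, 1, 3, 2, 6] sum 26, len 7
end 7: [12, 1, 3, 2, 6, 4] sum 28, len 6
end 8: [3, 2, 6, 4, 12] sum 27, len 5
end 9: [6, 4, 12, 4] sum 26, len 4
end 10: [4, 12, 4, 9] sum 29, len 4
end 11: [12, 4, 9, 12] sum 37, len 4
end 12: [9, 12, 7] sum 28, len 3
Shortest qualifying length: 3.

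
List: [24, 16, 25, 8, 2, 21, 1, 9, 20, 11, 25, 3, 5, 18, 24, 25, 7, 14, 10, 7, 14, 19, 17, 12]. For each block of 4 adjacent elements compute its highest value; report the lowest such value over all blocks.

(24, 16, 25, 8) → max 25
(16, 25, 8, 2) → max 25
(25, 8, 2, 21) → max 25
(8, 2, 21, 1) → max 21
(2, 21, 1, 9) → max 21
(21, 1, 9, 20) → max 21
(1, 9, 20, 11) → max 20
(9, 20, 11, 25) → max 25
(20, 11, 25, 3) → max 25
(11, 25, 3, 5) → max 25
(25, 3, 5, 18) → max 25
(3, 5, 18, 24) → max 24
(5, 18, 24, 25) → max 25
(18, 24, 25, 7) → max 25
(24, 25, 7, 14) → max 25
(25, 7, 14, 10) → max 25
(7, 14, 10, 7) → max 14
(14, 10, 7, 14) → max 14
(10, 7, 14, 19) → max 19
(7, 14, 19, 17) → max 19
(14, 19, 17, 12) → max 19
Lowest of these is 14.

14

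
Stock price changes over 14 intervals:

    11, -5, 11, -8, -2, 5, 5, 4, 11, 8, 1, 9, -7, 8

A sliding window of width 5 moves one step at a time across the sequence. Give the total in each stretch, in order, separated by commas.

7, 1, 11, 4, 23, 33, 29, 33, 22, 19

11 -5 11 -8 -2 → sum 7
-5 11 -8 -2 5 → sum 1
11 -8 -2 5 5 → sum 11
-8 -2 5 5 4 → sum 4
-2 5 5 4 11 → sum 23
5 5 4 11 8 → sum 33
5 4 11 8 1 → sum 29
4 11 8 1 9 → sum 33
11 8 1 9 -7 → sum 22
8 1 9 -7 8 → sum 19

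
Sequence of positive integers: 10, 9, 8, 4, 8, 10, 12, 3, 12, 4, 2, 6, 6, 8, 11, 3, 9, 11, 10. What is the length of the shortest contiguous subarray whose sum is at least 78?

10

add 10: running sum 10 < 78
add 9: running sum 19 < 78
add 8: running sum 27 < 78
add 4: running sum 31 < 78
add 8: running sum 39 < 78
add 10: running sum 49 < 78
add 12: running sum 61 < 78
add 3: running sum 64 < 78
add 12: running sum 76 < 78
add 4: shortest ending here [10, 9, 8, 4, 8, 10, 12, 3, 12, 4] sum 80, len 10
add 2: shortest ending here [10, 9, 8, 4, 8, 10, 12, 3, 12, 4, 2] sum 82, len 11
add 6: shortest ending here [9, 8, 4, 8, 10, 12, 3, 12, 4, 2, 6] sum 78, len 11
add 6: shortest ending here [9, 8, 4, 8, 10, 12, 3, 12, 4, 2, 6, 6] sum 84, len 12
add 8: shortest ending here [8, 4, 8, 10, 12, 3, 12, 4, 2, 6, 6, 8] sum 83, len 12
add 11: shortest ending here [8, 10, 12, 3, 12, 4, 2, 6, 6, 8, 11] sum 82, len 11
add 3: shortest ending here [8, 10, 12, 3, 12, 4, 2, 6, 6, 8, 11, 3] sum 85, len 12
add 9: shortest ending here [10, 12, 3, 12, 4, 2, 6, 6, 8, 11, 3, 9] sum 86, len 12
add 11: shortest ending here [12, 3, 12, 4, 2, 6, 6, 8, 11, 3, 9, 11] sum 87, len 12
add 10: shortest ending here [12, 4, 2, 6, 6, 8, 11, 3, 9, 11, 10] sum 82, len 11
Shortest qualifying length: 10.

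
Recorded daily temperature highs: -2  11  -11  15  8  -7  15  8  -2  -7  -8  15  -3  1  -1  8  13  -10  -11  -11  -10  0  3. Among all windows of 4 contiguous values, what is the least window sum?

-42

Window sums for each of the 20 positions:
(-2, 11, -11, 15) → sum 13
(11, -11, 15, 8) → sum 23
(-11, 15, 8, -7) → sum 5
(15, 8, -7, 15) → sum 31
(8, -7, 15, 8) → sum 24
(-7, 15, 8, -2) → sum 14
(15, 8, -2, -7) → sum 14
(8, -2, -7, -8) → sum -9
(-2, -7, -8, 15) → sum -2
(-7, -8, 15, -3) → sum -3
(-8, 15, -3, 1) → sum 5
(15, -3, 1, -1) → sum 12
(-3, 1, -1, 8) → sum 5
(1, -1, 8, 13) → sum 21
(-1, 8, 13, -10) → sum 10
(8, 13, -10, -11) → sum 0
(13, -10, -11, -11) → sum -19
(-10, -11, -11, -10) → sum -42
(-11, -11, -10, 0) → sum -32
(-11, -10, 0, 3) → sum -18
Least of these is -42.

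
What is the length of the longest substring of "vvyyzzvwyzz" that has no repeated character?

4

add v: [v] len 1
add v (repeat v, move left end past it): [v] len 1
add y: [v, y] len 2
add y (repeat y, move left end past it): [y] len 1
add z: [y, z] len 2
add z (repeat z, move left end past it): [z] len 1
add v: [z, v] len 2
add w: [z, v, w] len 3
add y: [z, v, w, y] len 4
add z (repeat z, move left end past it): [v, w, y, z] len 4
add z (repeat z, move left end past it): [z] len 1
Longest all-distinct length: 4.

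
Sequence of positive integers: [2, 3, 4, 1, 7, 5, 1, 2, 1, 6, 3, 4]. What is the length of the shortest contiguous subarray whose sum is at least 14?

4

add 2: running sum 2 < 14
add 3: running sum 5 < 14
add 4: running sum 9 < 14
add 1: running sum 10 < 14
add 7: shortest ending here [3, 4, 1, 7] sum 15, len 4
add 5: shortest ending here [4, 1, 7, 5] sum 17, len 4
add 1: shortest ending here [1, 7, 5, 1] sum 14, len 4
add 2: shortest ending here [7, 5, 1, 2] sum 15, len 4
add 1: shortest ending here [7, 5, 1, 2, 1] sum 16, len 5
add 6: shortest ending here [5, 1, 2, 1, 6] sum 15, len 5
add 3: shortest ending here [5, 1, 2, 1, 6, 3] sum 18, len 6
add 4: shortest ending here [1, 6, 3, 4] sum 14, len 4
Shortest qualifying length: 4.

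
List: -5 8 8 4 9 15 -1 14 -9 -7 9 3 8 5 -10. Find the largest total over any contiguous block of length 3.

28

(-5, 8, 8) → sum 11
(8, 8, 4) → sum 20
(8, 4, 9) → sum 21
(4, 9, 15) → sum 28
(9, 15, -1) → sum 23
(15, -1, 14) → sum 28
(-1, 14, -9) → sum 4
(14, -9, -7) → sum -2
(-9, -7, 9) → sum -7
(-7, 9, 3) → sum 5
(9, 3, 8) → sum 20
(3, 8, 5) → sum 16
(8, 5, -10) → sum 3
Largest of these is 28.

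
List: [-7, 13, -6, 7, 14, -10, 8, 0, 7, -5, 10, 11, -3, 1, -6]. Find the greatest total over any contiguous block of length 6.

31

Window sums for each of the 10 positions:
-7 13 -6 7 14 -10 → sum 11
13 -6 7 14 -10 8 → sum 26
-6 7 14 -10 8 0 → sum 13
7 14 -10 8 0 7 → sum 26
14 -10 8 0 7 -5 → sum 14
-10 8 0 7 -5 10 → sum 10
8 0 7 -5 10 11 → sum 31
0 7 -5 10 11 -3 → sum 20
7 -5 10 11 -3 1 → sum 21
-5 10 11 -3 1 -6 → sum 8
Greatest of these is 31.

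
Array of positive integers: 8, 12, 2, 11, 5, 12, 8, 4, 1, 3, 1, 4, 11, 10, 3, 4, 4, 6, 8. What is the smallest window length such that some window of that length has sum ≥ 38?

add 8: running sum 8 < 38
add 12: running sum 20 < 38
add 2: running sum 22 < 38
add 11: running sum 33 < 38
add 5: shortest ending here [8, 12, 2, 11, 5] sum 38, len 5
add 12: shortest ending here [12, 2, 11, 5, 12] sum 42, len 5
add 8: shortest ending here [2, 11, 5, 12, 8] sum 38, len 5
add 4: shortest ending here [11, 5, 12, 8, 4] sum 40, len 5
add 1: shortest ending here [11, 5, 12, 8, 4, 1] sum 41, len 6
add 3: shortest ending here [11, 5, 12, 8, 4, 1, 3] sum 44, len 7
add 1: shortest ending here [11, 5, 12, 8, 4, 1, 3, 1] sum 45, len 8
add 4: shortest ending here [5, 12, 8, 4, 1, 3, 1, 4] sum 38, len 8
add 11: shortest ending here [12, 8, 4, 1, 3, 1, 4, 11] sum 44, len 8
add 10: shortest ending here [8, 4, 1, 3, 1, 4, 11, 10] sum 42, len 8
add 3: shortest ending here [8, 4, 1, 3, 1, 4, 11, 10, 3] sum 45, len 9
add 4: shortest ending here [4, 1, 3, 1, 4, 11, 10, 3, 4] sum 41, len 9
add 4: shortest ending here [3, 1, 4, 11, 10, 3, 4, 4] sum 40, len 8
add 6: shortest ending here [11, 10, 3, 4, 4, 6] sum 38, len 6
add 8: shortest ending here [11, 10, 3, 4, 4, 6, 8] sum 46, len 7
Shortest qualifying length: 5.

5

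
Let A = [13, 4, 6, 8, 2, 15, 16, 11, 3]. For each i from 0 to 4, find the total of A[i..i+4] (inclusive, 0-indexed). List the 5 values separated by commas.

[13, 4, 6, 8, 2] → sum 33
[4, 6, 8, 2, 15] → sum 35
[6, 8, 2, 15, 16] → sum 47
[8, 2, 15, 16, 11] → sum 52
[2, 15, 16, 11, 3] → sum 47

33, 35, 47, 52, 47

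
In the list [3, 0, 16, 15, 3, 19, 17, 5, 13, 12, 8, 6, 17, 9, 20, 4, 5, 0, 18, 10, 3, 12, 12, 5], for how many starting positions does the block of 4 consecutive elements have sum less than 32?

3

3 0 16 15 → sum 34
0 16 15 3 → sum 34
16 15 3 19 → sum 53
15 3 19 17 → sum 54
3 19 17 5 → sum 44
19 17 5 13 → sum 54
17 5 13 12 → sum 47
5 13 12 8 → sum 38
13 12 8 6 → sum 39
12 8 6 17 → sum 43
8 6 17 9 → sum 40
6 17 9 20 → sum 52
17 9 20 4 → sum 50
9 20 4 5 → sum 38
20 4 5 0 → sum 29  < 32 ✓
4 5 0 18 → sum 27  < 32 ✓
5 0 18 10 → sum 33
0 18 10 3 → sum 31  < 32 ✓
18 10 3 12 → sum 43
10 3 12 12 → sum 37
3 12 12 5 → sum 32
3 windows satisfy the condition.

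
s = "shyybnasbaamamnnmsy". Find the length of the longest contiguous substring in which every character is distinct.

5

[s] len 1
[s, h] len 2
[s, h, y] len 3
[y] len 1
[y, b] len 2
[y, b, n] len 3
[y, b, n, a] len 4
[y, b, n, a, s] len 5
[n, a, s, b] len 4
[s, b, a] len 3
[a] len 1
[a, m] len 2
[m, a] len 2
[a, m] len 2
[a, m, n] len 3
[n] len 1
[n, m] len 2
[n, m, s] len 3
[n, m, s, y] len 4
Longest all-distinct length: 5.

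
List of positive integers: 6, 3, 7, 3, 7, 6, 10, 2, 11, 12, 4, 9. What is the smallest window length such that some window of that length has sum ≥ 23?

2

add 6: running sum 6 < 23
add 3: running sum 9 < 23
add 7: running sum 16 < 23
add 3: running sum 19 < 23
end 4: [6, 3, 7, 3, 7] sum 26, len 5
end 5: [7, 3, 7, 6] sum 23, len 4
end 6: [7, 6, 10] sum 23, len 3
end 7: [7, 6, 10, 2] sum 25, len 4
end 8: [10, 2, 11] sum 23, len 3
end 9: [11, 12] sum 23, len 2
end 10: [11, 12, 4] sum 27, len 3
end 11: [12, 4, 9] sum 25, len 3
Shortest qualifying length: 2.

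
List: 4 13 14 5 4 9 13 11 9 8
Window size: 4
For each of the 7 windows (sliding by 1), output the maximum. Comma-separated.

14, 14, 14, 13, 13, 13, 13

4 13 14 5 → max 14
13 14 5 4 → max 14
14 5 4 9 → max 14
5 4 9 13 → max 13
4 9 13 11 → max 13
9 13 11 9 → max 13
13 11 9 8 → max 13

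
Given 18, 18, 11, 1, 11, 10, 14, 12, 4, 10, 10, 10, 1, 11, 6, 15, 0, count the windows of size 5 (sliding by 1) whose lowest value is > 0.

12

18 18 11 1 11 → min 1  > 0 ✓
18 11 1 11 10 → min 1  > 0 ✓
11 1 11 10 14 → min 1  > 0 ✓
1 11 10 14 12 → min 1  > 0 ✓
11 10 14 12 4 → min 4  > 0 ✓
10 14 12 4 10 → min 4  > 0 ✓
14 12 4 10 10 → min 4  > 0 ✓
12 4 10 10 10 → min 4  > 0 ✓
4 10 10 10 1 → min 1  > 0 ✓
10 10 10 1 11 → min 1  > 0 ✓
10 10 1 11 6 → min 1  > 0 ✓
10 1 11 6 15 → min 1  > 0 ✓
1 11 6 15 0 → min 0
12 windows satisfy the condition.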